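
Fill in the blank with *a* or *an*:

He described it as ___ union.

a

The indefinite article is chosen by the initial *sound* of the following word, not its spelling.
*union* begins with the sound /juː/ (u pronounced /juː/) — a consonant sound.
So the article is *a*: He described it as a union.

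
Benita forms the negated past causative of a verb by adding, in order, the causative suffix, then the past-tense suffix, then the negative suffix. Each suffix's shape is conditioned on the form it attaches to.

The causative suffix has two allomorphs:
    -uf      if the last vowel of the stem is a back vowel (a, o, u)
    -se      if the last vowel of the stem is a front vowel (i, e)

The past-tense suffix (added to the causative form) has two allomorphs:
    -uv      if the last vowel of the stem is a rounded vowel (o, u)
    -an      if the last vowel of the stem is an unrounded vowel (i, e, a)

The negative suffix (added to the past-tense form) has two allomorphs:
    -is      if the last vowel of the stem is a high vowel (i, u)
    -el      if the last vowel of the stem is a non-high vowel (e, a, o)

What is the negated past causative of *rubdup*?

rubdupufuvis

Since the last vowel of *rubdup* is /u/ (a back vowel), it takes -uf, giving *rubdupuf*.
The causative form *rubdupuf*: last vowel = /u/, a rounded vowel → -uv → *rubdupufuv*.
Since the last vowel of the past-tense form *rubdupufuv* is /u/ (a high vowel), it takes -is, giving *rubdupufuvis*.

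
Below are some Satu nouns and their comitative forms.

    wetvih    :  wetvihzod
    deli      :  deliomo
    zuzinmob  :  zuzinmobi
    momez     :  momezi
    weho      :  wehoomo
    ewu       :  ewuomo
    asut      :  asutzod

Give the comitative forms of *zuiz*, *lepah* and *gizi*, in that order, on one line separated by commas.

zuizi, lepahzod, giziomo

The suffix is conditioned by the final sound: -zod when the stem ends in a voiceless consonant (*wetvih*, *asut*); -i when the stem ends in a voiced consonant (*zuzinmob*, *momez*); -omo when the stem ends in a vowel (*deli*, *weho*, *ewu*).
*zuiz* — final sound /z/ (a voiced consonant) → -i → *zuizi*.
Since the final sound of *lepah* is /h/ (a voiceless consonant), it takes -zod, giving *lepahzod*.
The final sound of *gizi* is /i/, which is a vowel, so the suffix is -omo, giving *giziomo*.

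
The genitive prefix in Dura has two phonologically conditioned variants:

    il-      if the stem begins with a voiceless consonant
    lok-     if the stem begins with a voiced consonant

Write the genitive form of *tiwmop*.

*tiwmop*: first consonant = /t/, voiceless → il- → *iltiwmop*.

iltiwmop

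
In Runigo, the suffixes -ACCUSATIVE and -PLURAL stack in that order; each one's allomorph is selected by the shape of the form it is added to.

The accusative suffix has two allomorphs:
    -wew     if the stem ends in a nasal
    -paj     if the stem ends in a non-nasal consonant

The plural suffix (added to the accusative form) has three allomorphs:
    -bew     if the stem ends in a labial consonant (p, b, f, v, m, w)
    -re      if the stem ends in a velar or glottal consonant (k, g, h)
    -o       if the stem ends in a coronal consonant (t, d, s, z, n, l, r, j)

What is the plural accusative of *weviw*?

*weviw*: final consonant = /w/, non-nasal → -paj → *weviwpaj*.
The accusative form *weviwpaj* — final consonant /j/ (coronal) → -o → *weviwpajo*.

weviwpajo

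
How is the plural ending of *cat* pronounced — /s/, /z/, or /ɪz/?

The stem *cat* ends in a voiceless non-sibilant consonant.
The plural suffix surfaces as /ɪz/ after sibilants, /s/ after other voiceless consonants, and /z/ after other voiced sounds.
So the plural -s on *cat* is pronounced /s/.

/s/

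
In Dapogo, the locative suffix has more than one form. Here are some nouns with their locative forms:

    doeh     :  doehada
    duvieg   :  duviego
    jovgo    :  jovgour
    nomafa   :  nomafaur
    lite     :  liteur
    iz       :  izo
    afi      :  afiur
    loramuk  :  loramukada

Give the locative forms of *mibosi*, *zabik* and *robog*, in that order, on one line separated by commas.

mibosiur, zabikada, robogo

The suffix is conditioned by the final sound: -ada when the stem ends in a voiceless consonant (*doeh*, *loramuk*); -o when the stem ends in a voiced consonant (*duvieg*, *iz*); -ur when the stem ends in a vowel (*jovgo*, *nomafa*, *lite*, *afi*).
Since the final sound of *mibosi* is /i/ (a vowel), it takes -ur, giving *mibosiur*.
Since the final sound of *zabik* is /k/ (a voiceless consonant), it takes -ada, giving *zabikada*.
The final sound of *robog* is /g/, which is a voiced consonant, so the suffix is -o, giving *robogo*.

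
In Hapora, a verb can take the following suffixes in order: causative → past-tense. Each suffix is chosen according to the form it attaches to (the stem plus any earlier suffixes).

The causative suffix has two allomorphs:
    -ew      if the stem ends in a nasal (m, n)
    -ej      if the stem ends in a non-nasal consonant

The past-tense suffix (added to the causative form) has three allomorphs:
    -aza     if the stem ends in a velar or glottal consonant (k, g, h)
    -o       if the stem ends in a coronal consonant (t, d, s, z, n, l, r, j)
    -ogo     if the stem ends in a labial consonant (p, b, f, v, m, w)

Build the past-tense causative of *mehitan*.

The final consonant of *mehitan* is /n/, which is a nasal, so the causative suffix is -ew, giving *mehitanew*.
The causative form *mehitanew*: final consonant = /w/, labial → -ogo → *mehitanewogo*.

mehitanewogo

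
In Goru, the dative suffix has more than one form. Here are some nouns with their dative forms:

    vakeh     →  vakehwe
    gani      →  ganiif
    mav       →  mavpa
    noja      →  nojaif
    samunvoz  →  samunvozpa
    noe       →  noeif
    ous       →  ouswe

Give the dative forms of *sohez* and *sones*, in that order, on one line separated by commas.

sohezpa, soneswe

The pattern is voicing of the final sound: -we when the stem ends in a voiceless consonant (*vakeh*, *ous*); -pa when the stem ends in a voiced consonant (*mav*, *samunvoz*); -if when the stem ends in a vowel (*gani*, *noja*, *noe*).
The final sound of *sohez* is /z/, which is a voiced consonant, so the suffix is -pa, giving *sohezpa*.
The final sound of *sones* is /s/, which is a voiceless consonant, so the suffix is -we, giving *soneswe*.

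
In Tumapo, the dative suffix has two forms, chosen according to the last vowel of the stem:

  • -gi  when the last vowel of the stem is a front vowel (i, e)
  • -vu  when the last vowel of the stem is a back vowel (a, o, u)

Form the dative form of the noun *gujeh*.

*gujeh*: last vowel = /e/, a front vowel → -gi → *gujehgi*.

gujehgi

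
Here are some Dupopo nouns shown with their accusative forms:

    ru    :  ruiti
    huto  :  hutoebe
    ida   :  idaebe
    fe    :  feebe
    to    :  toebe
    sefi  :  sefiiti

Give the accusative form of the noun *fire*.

fireebe

The suffix is conditioned by the last vowel: -iti when the last vowel of the stem is a high vowel (*ru*, *sefi*); -ebe when the last vowel of the stem is a non-high vowel (*huto*, *ida*, *fe*, *to*).
*fire*: last vowel = /e/, a non-high vowel → -ebe → *fireebe*.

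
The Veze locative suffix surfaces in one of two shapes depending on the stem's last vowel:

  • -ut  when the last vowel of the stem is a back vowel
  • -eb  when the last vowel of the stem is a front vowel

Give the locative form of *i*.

*i* — last vowel /i/ (a front vowel) → -eb → *ieb*.

ieb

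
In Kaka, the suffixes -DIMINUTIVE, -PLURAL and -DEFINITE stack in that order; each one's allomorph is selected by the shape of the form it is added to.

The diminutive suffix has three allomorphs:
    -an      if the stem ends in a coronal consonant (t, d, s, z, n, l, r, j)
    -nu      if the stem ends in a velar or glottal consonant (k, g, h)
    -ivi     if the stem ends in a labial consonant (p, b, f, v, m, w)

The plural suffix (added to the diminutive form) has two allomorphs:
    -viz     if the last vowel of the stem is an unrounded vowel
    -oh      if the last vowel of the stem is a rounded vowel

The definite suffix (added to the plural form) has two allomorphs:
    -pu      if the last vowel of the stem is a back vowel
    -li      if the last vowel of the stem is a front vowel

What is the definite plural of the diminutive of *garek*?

*garek* — final consonant /k/ (velar/glottal) → -nu → *gareknu*.
The diminutive form *gareknu*: last vowel = /u/, a rounded vowel → -oh → *gareknuoh*.
The plural form *gareknuoh* — last vowel /o/ (a back vowel) → -pu → *gareknuohpu*.

gareknuohpu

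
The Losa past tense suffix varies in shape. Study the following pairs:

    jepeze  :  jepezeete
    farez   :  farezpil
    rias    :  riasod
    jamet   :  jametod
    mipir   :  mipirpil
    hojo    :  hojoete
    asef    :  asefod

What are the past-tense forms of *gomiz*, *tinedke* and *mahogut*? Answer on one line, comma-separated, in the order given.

Looking at the final sound of each stem: -od when the stem ends in a voiceless consonant (*rias*, *jamet*, *asef*); -pil when the stem ends in a voiced consonant (*farez*, *mipir*); -ete when the stem ends in a vowel (*jepeze*, *hojo*).
*gomiz*: final sound = /z/, a voiced consonant → -pil → *gomizpil*.
*tinedke*: final sound = /e/, a vowel → -ete → *tinedkeete*.
The final sound of *mahogut* is /t/, which is a voiceless consonant, so the suffix is -od, giving *mahogutod*.

gomizpil, tinedkeete, mahogutod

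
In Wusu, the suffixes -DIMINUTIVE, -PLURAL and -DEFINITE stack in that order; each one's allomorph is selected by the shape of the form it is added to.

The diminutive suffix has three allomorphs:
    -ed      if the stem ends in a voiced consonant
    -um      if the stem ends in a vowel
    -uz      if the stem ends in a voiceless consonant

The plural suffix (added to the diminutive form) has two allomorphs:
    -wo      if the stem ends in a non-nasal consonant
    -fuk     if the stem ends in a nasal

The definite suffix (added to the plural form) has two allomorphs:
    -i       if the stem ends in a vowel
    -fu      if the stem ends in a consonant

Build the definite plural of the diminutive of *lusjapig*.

Since the final sound of *lusjapig* is /g/ (a voiced consonant), it takes -ed, giving *lusjapiged*.
The diminutive form *lusjapiged* — final consonant /d/ (non-nasal) → -wo → *lusjapigedwo*.
Since the final sound of the plural form *lusjapigedwo* is /o/ (a vowel), it takes -i, giving *lusjapigedwoi*.

lusjapigedwoi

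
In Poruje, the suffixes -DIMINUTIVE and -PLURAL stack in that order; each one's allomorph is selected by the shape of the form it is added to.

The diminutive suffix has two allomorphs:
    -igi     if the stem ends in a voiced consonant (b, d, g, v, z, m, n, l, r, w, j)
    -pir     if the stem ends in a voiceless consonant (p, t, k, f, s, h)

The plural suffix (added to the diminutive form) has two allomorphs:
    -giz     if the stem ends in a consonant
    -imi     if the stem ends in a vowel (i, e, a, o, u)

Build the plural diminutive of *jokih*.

*jokih*: final consonant = /h/, voiceless → -pir → *jokihpir*.
The diminutive form *jokihpir*: final sound = /r/, a consonant → -giz → *jokihpirgiz*.

jokihpirgiz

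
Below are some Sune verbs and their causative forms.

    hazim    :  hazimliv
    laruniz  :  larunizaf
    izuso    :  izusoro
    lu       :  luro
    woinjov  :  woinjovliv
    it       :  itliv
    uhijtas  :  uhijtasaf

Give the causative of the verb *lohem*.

Looking at the final sound of each stem: -af when the stem ends in a sibilant (*laruniz*, *uhijtas*); -liv when the stem ends in a non-sibilant consonant (*hazim*, *woinjov*, *it*); -ro when the stem ends in a vowel (*izuso*, *lu*).
*lohem* — final sound /m/ (a non-sibilant consonant) → -liv → *lohemliv*.

lohemliv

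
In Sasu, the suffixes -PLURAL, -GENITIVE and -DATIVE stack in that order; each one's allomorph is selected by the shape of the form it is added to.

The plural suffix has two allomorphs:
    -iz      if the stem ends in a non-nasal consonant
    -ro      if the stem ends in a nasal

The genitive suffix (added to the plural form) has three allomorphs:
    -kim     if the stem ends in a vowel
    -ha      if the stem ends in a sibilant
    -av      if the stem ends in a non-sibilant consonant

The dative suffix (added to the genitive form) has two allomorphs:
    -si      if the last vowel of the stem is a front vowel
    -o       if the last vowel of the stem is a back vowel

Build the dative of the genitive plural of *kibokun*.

*kibokun*: final consonant = /n/, a nasal → -ro → *kibokunro*.
Since the final sound of the plural form *kibokunro* is /o/ (a vowel), it takes -kim, giving *kibokunrokim*.
The genitive form *kibokunrokim* — last vowel /i/ (a front vowel) → -si → *kibokunrokimsi*.

kibokunrokimsi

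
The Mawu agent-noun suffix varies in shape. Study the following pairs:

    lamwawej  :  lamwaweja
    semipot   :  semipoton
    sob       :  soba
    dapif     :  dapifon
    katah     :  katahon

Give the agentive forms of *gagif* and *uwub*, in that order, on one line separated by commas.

gagifon, uwuba

The pattern is voicing of the final consonant: -on when the stem ends in a voiceless consonant (*semipot*, *dapif*, *katah*); -a when the stem ends in a voiced consonant (*lamwawej*, *sob*).
The final consonant of *gagif* is /f/, which is voiceless, so the suffix is -on, giving *gagifon*.
Since the final consonant of *uwub* is /b/ (voiced), it takes -a, giving *uwuba*.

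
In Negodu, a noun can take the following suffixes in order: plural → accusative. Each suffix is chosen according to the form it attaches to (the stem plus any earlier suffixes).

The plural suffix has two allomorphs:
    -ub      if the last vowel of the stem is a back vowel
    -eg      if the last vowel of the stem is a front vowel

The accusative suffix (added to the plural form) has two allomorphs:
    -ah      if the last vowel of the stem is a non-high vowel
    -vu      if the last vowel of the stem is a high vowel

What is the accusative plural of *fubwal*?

fubwalubvu

The last vowel of *fubwal* is /a/, which is a back vowel, so the plural suffix is -ub, giving *fubwalub*.
The plural form *fubwalub*: last vowel = /u/, a high vowel → -vu → *fubwalubvu*.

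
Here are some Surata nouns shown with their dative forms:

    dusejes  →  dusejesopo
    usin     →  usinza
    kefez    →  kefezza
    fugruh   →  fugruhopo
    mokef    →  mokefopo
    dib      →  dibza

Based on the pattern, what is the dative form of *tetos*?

The alternation tracks the final consonant of the stem — -opo when the stem ends in a voiceless consonant (*dusejes*, *fugruh*, *mokef*); -za when the stem ends in a voiced consonant (*usin*, *kefez*, *dib*).
The final consonant of *tetos* is /s/, which is voiceless, so the suffix is -opo, giving *tetosopo*.

tetosopo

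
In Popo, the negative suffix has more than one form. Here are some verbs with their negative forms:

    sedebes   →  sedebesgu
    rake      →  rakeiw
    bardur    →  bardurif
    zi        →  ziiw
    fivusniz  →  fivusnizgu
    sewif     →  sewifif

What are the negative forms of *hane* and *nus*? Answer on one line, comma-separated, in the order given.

Looking at the final sound of each stem: -gu when the stem ends in a sibilant (*sedebes*, *fivusniz*); -if when the stem ends in a non-sibilant consonant (*bardur*, *sewif*); -iw when the stem ends in a vowel (*rake*, *zi*).
Since the final sound of *hane* is /e/ (a vowel), it takes -iw, giving *haneiw*.
Since the final sound of *nus* is /s/ (a sibilant), it takes -gu, giving *nusgu*.

haneiw, nusgu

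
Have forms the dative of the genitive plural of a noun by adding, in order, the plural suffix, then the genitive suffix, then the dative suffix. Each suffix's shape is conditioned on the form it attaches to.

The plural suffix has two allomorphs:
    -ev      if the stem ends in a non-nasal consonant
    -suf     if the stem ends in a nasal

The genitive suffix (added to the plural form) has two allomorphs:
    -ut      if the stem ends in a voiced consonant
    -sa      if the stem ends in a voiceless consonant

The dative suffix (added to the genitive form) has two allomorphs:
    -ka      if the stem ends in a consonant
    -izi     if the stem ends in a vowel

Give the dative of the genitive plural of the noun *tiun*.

tiunsufsaizi

The final consonant of *tiun* is /n/, which is a nasal, so the plural suffix is -suf, giving *tiunsuf*.
The plural form *tiunsuf* — final consonant /f/ (voiceless) → -sa → *tiunsufsa*.
The genitive form *tiunsufsa*: final sound = /a/, a vowel → -izi → *tiunsufsaizi*.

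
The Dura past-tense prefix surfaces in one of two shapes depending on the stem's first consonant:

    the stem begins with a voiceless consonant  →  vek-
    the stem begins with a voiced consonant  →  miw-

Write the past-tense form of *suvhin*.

veksuvhin

*suvhin* — first consonant /s/ (voiceless) → vek- → *veksuvhin*.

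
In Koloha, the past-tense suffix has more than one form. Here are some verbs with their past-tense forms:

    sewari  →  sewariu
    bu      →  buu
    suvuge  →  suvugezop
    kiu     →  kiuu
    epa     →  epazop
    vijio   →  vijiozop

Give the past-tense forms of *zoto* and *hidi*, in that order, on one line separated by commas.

Looking at the last vowel of each stem: -u when the last vowel of the stem is a high vowel (*sewari*, *bu*, *kiu*); -zop when the last vowel of the stem is a non-high vowel (*suvuge*, *epa*, *vijio*).
Since the last vowel of *zoto* is /o/ (a non-high vowel), it takes -zop, giving *zotozop*.
The last vowel of *hidi* is /i/, which is a high vowel, so the suffix is -u, giving *hidiu*.

zotozop, hidiu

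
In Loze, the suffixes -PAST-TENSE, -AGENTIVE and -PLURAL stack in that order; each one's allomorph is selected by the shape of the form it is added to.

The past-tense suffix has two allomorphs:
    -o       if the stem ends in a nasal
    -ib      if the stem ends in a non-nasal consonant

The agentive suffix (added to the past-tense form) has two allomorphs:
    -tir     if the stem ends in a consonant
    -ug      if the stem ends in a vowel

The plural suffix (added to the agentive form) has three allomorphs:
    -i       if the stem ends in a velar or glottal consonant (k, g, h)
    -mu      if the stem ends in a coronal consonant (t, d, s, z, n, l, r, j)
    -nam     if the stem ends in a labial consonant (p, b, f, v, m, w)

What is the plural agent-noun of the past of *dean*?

*dean* — final consonant /n/ (a nasal) → -o → *deano*.
The past-tense form *deano*: final sound = /o/, a vowel → -ug → *deanoug*.
Since the final consonant of the agentive form *deanoug* is /g/ (velar/glottal), it takes -i, giving *deanougi*.

deanougi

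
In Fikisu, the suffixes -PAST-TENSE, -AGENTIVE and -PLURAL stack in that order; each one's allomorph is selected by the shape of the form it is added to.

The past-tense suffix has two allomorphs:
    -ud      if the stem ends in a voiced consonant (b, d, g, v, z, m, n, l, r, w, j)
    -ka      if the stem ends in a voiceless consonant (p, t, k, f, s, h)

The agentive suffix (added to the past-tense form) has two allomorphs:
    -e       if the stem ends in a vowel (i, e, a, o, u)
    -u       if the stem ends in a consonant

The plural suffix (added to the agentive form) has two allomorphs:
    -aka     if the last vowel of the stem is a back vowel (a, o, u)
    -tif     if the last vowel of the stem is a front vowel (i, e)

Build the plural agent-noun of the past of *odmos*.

*odmos* — final consonant /s/ (voiceless) → -ka → *odmoska*.
The past-tense form *odmoska* — final sound /a/ (a vowel) → -e → *odmoskae*.
Since the last vowel of the agentive form *odmoskae* is /e/ (a front vowel), it takes -tif, giving *odmoskaetif*.

odmoskaetif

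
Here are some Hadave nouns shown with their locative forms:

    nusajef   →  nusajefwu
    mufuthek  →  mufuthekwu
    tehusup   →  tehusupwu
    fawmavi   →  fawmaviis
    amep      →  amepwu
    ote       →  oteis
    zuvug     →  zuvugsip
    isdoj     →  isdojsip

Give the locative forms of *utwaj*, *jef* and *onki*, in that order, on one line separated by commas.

Looking at the final sound of each stem: -wu when the stem ends in a voiceless consonant (*nusajef*, *mufuthek*, *tehusup*, *amep*); -sip when the stem ends in a voiced consonant (*zuvug*, *isdoj*); -is when the stem ends in a vowel (*fawmavi*, *ote*).
*utwaj*: final sound = /j/, a voiced consonant → -sip → *utwajsip*.
*jef*: final sound = /f/, a voiceless consonant → -wu → *jefwu*.
Since the final sound of *onki* is /i/ (a vowel), it takes -is, giving *onkiis*.

utwajsip, jefwu, onkiis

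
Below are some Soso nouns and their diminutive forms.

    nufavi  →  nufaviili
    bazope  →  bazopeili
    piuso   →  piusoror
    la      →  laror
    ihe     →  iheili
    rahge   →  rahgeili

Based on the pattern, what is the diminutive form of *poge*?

The alternation tracks the last vowel of the stem — -ili when the last vowel of the stem is a front vowel (*nufavi*, *bazope*, *ihe*, *rahge*); -ror when the last vowel of the stem is a back vowel (*piuso*, *la*).
The last vowel of *poge* is /e/, which is a front vowel, so the suffix is -ili, giving *pogeili*.

pogeili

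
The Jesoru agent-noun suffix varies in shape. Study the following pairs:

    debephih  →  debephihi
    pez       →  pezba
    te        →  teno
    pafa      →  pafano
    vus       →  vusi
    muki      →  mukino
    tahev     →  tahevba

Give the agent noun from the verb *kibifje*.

kibifjeno

The suffix is conditioned by the final sound: -i when the stem ends in a voiceless consonant (*debephih*, *vus*); -ba when the stem ends in a voiced consonant (*pez*, *tahev*); -no when the stem ends in a vowel (*te*, *pafa*, *muki*).
*kibifje* — final sound /e/ (a vowel) → -no → *kibifjeno*.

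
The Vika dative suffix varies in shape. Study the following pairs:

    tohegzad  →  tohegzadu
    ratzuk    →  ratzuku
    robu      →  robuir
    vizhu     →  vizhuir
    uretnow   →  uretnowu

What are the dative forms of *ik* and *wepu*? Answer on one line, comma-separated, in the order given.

The suffix is conditioned by the final sound: -u when the stem ends in a consonant (*tohegzad*, *ratzuk*, *uretnow*); -ir when the stem ends in a vowel (*robu*, *vizhu*).
The final sound of *ik* is /k/, which is a consonant, so the suffix is -u, giving *iku*.
*wepu* — final sound /u/ (a vowel) → -ir → *wepuir*.

iku, wepuir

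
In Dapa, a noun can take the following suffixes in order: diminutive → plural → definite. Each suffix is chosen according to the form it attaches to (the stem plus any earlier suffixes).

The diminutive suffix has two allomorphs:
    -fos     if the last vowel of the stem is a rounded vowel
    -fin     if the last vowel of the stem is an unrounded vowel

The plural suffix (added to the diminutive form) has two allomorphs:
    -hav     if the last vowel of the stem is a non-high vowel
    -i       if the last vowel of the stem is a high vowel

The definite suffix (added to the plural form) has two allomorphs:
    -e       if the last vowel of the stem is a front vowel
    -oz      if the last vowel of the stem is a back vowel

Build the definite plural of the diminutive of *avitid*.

The last vowel of *avitid* is /i/, which is an unrounded vowel, so the diminutive suffix is -fin, giving *avitidfin*.
The diminutive form *avitidfin*: last vowel = /i/, a high vowel → -i → *avitidfini*.
Since the last vowel of the plural form *avitidfini* is /i/ (a front vowel), it takes -e, giving *avitidfinie*.

avitidfinie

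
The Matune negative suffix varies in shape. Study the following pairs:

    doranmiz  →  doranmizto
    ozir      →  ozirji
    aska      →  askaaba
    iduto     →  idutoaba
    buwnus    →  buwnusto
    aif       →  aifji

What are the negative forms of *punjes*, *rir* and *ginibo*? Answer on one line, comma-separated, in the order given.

punjesto, rirji, giniboaba

Looking at the final sound of each stem: -to when the stem ends in a sibilant (*doranmiz*, *buwnus*); -ji when the stem ends in a non-sibilant consonant (*ozir*, *aif*); -aba when the stem ends in a vowel (*aska*, *iduto*).
*punjes* — final sound /s/ (a sibilant) → -to → *punjesto*.
Since the final sound of *rir* is /r/ (a non-sibilant consonant), it takes -ji, giving *rirji*.
Since the final sound of *ginibo* is /o/ (a vowel), it takes -aba, giving *giniboaba*.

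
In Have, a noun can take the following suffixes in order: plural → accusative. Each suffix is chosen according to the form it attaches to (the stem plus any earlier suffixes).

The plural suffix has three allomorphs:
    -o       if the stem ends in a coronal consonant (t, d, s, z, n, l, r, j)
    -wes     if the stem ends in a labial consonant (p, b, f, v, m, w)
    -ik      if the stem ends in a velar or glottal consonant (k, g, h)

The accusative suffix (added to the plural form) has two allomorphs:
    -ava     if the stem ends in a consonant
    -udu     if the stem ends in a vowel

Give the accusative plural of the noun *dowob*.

*dowob* — final consonant /b/ (labial) → -wes → *dowobwes*.
The plural form *dowobwes*: final sound = /s/, a consonant → -ava → *dowobwesava*.

dowobwesava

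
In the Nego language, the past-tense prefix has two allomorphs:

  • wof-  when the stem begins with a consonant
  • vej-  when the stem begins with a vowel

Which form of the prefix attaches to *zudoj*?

Since the first sound of *zudoj* is /z/ (a consonant), it takes wof-.

wof-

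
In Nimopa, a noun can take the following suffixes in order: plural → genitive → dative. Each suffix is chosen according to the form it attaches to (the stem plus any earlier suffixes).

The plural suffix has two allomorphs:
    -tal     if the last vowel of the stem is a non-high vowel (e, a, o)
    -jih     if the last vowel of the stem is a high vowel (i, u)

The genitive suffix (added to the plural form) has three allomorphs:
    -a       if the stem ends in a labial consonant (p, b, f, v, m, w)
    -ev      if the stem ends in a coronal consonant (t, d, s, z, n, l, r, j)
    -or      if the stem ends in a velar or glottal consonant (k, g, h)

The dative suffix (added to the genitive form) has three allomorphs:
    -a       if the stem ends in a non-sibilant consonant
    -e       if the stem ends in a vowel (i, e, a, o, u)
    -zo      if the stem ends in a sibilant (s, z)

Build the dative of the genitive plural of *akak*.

The last vowel of *akak* is /a/, which is a non-high vowel, so the plural suffix is -tal, giving *akaktal*.
The final consonant of the plural form *akaktal* is /l/, which is coronal, so the genitive suffix is -ev, giving *akaktalev*.
Since the final sound of the genitive form *akaktalev* is /v/ (a non-sibilant consonant), it takes -a, giving *akaktaleva*.

akaktaleva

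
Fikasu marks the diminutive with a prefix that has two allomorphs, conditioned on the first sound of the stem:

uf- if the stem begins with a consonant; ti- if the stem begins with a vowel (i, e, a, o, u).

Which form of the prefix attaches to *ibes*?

ti-

*ibes* — first sound /i/ (a vowel) → ti-.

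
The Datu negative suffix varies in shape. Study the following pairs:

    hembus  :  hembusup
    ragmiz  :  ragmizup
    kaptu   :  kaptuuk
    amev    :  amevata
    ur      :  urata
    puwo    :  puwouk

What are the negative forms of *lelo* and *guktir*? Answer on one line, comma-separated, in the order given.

lelouk, guktirata

The pattern is sibilance of the final sound: -up when the stem ends in a sibilant (*hembus*, *ragmiz*); -ata when the stem ends in a non-sibilant consonant (*amev*, *ur*); -uk when the stem ends in a vowel (*kaptu*, *puwo*).
*lelo* — final sound /o/ (a vowel) → -uk → *lelouk*.
*guktir*: final sound = /r/, a non-sibilant consonant → -ata → *guktirata*.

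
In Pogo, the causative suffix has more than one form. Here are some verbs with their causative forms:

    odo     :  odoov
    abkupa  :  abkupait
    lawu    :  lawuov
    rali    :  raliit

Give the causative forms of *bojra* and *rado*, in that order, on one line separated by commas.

Looking at the last vowel of each stem: -ov when the last vowel of the stem is a rounded vowel (*odo*, *lawu*); -it when the last vowel of the stem is an unrounded vowel (*abkupa*, *rali*).
*bojra*: last vowel = /a/, an unrounded vowel → -it → *bojrait*.
Since the last vowel of *rado* is /o/ (a rounded vowel), it takes -ov, giving *radoov*.

bojrait, radoov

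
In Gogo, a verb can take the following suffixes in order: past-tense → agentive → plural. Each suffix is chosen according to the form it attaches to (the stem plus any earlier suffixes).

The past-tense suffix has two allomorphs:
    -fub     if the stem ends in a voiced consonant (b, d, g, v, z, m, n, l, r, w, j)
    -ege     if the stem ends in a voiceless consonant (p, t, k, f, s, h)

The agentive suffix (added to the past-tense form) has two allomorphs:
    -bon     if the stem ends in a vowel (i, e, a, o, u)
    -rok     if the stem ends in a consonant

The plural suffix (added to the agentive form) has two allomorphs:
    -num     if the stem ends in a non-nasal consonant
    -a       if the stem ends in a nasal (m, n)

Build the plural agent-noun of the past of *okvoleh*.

The final consonant of *okvoleh* is /h/, which is voiceless, so the past-tense suffix is -ege, giving *okvolehege*.
The final sound of the past-tense form *okvolehege* is /e/, which is a vowel, so the agentive suffix is -bon, giving *okvolehegebon*.
The agentive form *okvolehegebon*: final consonant = /n/, a nasal → -a → *okvolehegebona*.

okvolehegebona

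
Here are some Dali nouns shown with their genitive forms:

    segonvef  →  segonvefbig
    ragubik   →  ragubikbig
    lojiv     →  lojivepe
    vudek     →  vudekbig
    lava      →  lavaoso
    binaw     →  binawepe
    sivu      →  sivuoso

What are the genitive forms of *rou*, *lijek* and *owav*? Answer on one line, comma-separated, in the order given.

The alternation tracks the final sound of the stem — -big when the stem ends in a voiceless consonant (*segonvef*, *ragubik*, *vudek*); -epe when the stem ends in a voiced consonant (*lojiv*, *binaw*); -oso when the stem ends in a vowel (*lava*, *sivu*).
Since the final sound of *rou* is /u/ (a vowel), it takes -oso, giving *rouoso*.
*lijek* — final sound /k/ (a voiceless consonant) → -big → *lijekbig*.
*owav* — final sound /v/ (a voiced consonant) → -epe → *owavepe*.

rouoso, lijekbig, owavepe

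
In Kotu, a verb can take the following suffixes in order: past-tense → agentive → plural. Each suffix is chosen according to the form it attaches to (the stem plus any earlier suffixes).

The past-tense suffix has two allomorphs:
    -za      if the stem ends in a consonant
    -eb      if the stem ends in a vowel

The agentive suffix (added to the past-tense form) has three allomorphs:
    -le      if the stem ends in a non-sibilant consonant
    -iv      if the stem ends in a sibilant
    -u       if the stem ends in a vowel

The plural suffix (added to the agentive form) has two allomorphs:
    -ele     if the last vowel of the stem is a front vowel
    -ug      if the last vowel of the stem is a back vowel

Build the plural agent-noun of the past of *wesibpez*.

wesibpezzauug

*wesibpez* — final sound /z/ (a consonant) → -za → *wesibpezza*.
The final sound of the past-tense form *wesibpezza* is /a/, which is a vowel, so the agentive suffix is -u, giving *wesibpezzau*.
The agentive form *wesibpezzau*: last vowel = /u/, a back vowel → -ug → *wesibpezzauug*.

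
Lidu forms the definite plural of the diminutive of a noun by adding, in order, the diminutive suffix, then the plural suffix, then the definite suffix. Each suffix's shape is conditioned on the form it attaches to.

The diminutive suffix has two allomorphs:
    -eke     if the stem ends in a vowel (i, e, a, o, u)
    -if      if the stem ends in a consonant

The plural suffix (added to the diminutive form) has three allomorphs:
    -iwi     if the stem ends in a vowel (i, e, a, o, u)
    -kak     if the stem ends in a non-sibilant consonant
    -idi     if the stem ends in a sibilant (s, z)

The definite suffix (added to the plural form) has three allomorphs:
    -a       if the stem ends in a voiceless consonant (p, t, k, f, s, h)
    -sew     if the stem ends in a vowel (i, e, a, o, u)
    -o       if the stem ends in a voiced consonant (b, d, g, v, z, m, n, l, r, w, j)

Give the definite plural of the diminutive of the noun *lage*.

lageekeiwisew

*lage* — final sound /e/ (a vowel) → -eke → *lageeke*.
The diminutive form *lageeke* — final sound /e/ (a vowel) → -iwi → *lageekeiwi*.
The plural form *lageekeiwi*: final sound = /i/, a vowel → -sew → *lageekeiwisew*.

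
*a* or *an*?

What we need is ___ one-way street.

a

The indefinite article is chosen by the initial *sound* of the following word, not its spelling.
*one-way* begins with the sound /wʌ/ (*one* pronounced /wʌn/) — a consonant sound.
So the article is *a*: What we need is a one-way street.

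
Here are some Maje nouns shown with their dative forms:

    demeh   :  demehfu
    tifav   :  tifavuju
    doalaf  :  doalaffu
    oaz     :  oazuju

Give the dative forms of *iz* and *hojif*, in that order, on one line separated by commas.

The pattern is voicing of the final consonant: -fu when the stem ends in a voiceless consonant (*demeh*, *doalaf*); -uju when the stem ends in a voiced consonant (*tifav*, *oaz*).
Since the final consonant of *iz* is /z/ (voiced), it takes -uju, giving *izuju*.
*hojif*: final consonant = /f/, voiceless → -fu → *hojiffu*.

izuju, hojiffu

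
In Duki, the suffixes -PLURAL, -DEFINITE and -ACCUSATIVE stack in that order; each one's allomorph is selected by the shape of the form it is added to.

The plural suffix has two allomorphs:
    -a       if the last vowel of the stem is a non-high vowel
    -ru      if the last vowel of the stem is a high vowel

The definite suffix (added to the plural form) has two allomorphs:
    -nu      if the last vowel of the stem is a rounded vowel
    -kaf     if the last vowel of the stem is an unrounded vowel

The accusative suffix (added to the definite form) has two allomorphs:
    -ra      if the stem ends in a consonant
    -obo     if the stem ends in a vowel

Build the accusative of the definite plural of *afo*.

afoakafra

*afo*: last vowel = /o/, a non-high vowel → -a → *afoa*.
The plural form *afoa* — last vowel /a/ (an unrounded vowel) → -kaf → *afoakaf*.
Since the final sound of the definite form *afoakaf* is /f/ (a consonant), it takes -ra, giving *afoakafra*.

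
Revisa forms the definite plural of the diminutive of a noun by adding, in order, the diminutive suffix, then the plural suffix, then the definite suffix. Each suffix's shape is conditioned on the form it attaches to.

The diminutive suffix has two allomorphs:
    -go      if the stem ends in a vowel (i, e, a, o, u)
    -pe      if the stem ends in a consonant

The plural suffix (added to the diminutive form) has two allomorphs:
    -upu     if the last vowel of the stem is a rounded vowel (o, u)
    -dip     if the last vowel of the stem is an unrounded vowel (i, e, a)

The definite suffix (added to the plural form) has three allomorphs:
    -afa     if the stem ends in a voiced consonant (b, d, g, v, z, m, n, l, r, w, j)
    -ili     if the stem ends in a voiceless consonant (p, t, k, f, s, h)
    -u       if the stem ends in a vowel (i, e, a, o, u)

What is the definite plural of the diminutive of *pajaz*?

*pajaz*: final sound = /z/, a consonant → -pe → *pajazpe*.
The diminutive form *pajazpe*: last vowel = /e/, an unrounded vowel → -dip → *pajazpedip*.
The plural form *pajazpedip* — final sound /p/ (a voiceless consonant) → -ili → *pajazpedipili*.

pajazpedipili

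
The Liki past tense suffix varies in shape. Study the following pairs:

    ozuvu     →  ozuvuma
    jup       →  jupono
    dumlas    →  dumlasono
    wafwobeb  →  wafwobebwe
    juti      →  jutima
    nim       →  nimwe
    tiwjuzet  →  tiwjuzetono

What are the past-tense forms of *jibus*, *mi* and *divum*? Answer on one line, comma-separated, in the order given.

jibusono, mima, divumwe

The suffix is conditioned by the final sound: -ono when the stem ends in a voiceless consonant (*jup*, *dumlas*, *tiwjuzet*); -we when the stem ends in a voiced consonant (*wafwobeb*, *nim*); -ma when the stem ends in a vowel (*ozuvu*, *juti*).
*jibus*: final sound = /s/, a voiceless consonant → -ono → *jibusono*.
*mi*: final sound = /i/, a vowel → -ma → *mima*.
*divum*: final sound = /m/, a voiced consonant → -we → *divumwe*.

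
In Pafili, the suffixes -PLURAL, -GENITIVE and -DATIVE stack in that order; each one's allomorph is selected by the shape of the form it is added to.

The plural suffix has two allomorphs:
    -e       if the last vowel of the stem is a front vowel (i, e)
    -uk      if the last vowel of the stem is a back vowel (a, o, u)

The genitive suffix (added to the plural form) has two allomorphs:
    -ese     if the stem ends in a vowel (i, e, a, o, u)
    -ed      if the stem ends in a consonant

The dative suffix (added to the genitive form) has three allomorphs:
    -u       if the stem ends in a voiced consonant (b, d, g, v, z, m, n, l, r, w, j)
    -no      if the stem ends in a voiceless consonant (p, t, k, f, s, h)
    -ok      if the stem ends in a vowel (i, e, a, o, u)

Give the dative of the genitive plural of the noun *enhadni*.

Since the last vowel of *enhadni* is /i/ (a front vowel), it takes -e, giving *enhadnie*.
The plural form *enhadnie*: final sound = /e/, a vowel → -ese → *enhadnieese*.
The genitive form *enhadnieese* — final sound /e/ (a vowel) → -ok → *enhadnieeseok*.

enhadnieeseok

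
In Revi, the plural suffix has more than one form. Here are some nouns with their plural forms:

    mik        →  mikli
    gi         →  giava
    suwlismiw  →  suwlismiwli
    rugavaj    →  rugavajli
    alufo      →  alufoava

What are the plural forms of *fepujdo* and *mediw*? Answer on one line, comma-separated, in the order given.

fepujdoava, mediwli

The suffix is conditioned by the final sound: -li when the stem ends in a consonant (*mik*, *suwlismiw*, *rugavaj*); -ava when the stem ends in a vowel (*gi*, *alufo*).
*fepujdo*: final sound = /o/, a vowel → -ava → *fepujdoava*.
*mediw*: final sound = /w/, a consonant → -li → *mediwli*.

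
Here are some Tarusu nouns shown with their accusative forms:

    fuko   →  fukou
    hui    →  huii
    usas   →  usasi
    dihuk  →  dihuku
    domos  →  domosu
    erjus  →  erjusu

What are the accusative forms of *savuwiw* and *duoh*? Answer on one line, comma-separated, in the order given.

The suffix is conditioned by the last vowel: -u when the last vowel of the stem is a rounded vowel (*fuko*, *dihuk*, *domos*, *erjus*); -i when the last vowel of the stem is an unrounded vowel (*hui*, *usas*).
*savuwiw*: last vowel = /i/, an unrounded vowel → -i → *savuwiwi*.
The last vowel of *duoh* is /o/, which is a rounded vowel, so the suffix is -u, giving *duohu*.

savuwiwi, duohu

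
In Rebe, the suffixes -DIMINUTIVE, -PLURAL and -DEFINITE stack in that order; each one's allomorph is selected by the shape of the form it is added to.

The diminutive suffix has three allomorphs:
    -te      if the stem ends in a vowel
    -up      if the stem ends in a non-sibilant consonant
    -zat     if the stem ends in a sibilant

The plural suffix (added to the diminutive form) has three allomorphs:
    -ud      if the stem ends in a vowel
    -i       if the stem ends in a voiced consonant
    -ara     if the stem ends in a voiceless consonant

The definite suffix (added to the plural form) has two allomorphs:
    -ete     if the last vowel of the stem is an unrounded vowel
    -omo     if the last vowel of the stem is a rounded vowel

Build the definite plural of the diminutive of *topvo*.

topvoteudomo

*topvo* — final sound /o/ (a vowel) → -te → *topvote*.
Since the final sound of the diminutive form *topvote* is /e/ (a vowel), it takes -ud, giving *topvoteud*.
The last vowel of the plural form *topvoteud* is /u/, which is a rounded vowel, so the definite suffix is -omo, giving *topvoteudomo*.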